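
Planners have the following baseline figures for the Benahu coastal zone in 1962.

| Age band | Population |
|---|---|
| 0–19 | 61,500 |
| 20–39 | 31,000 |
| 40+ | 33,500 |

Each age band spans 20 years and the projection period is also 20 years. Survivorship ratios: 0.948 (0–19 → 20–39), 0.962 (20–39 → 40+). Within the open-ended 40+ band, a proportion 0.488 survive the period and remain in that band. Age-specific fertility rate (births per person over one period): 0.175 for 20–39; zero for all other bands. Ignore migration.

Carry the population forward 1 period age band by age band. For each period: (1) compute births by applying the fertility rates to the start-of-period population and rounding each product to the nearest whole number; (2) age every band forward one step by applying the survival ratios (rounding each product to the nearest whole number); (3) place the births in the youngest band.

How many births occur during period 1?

5425

Let group 1 be 0–19 through group 3 = 40+.
[period 1]
Births: 31000 × 0.175 = 5425
Group 2: 61500 × 0.948 = 58302
Group 3: 31000 × 0.962 + 33500 × 0.488 = 29822 + 16348 = 46170
End of period: [5425, 58302, 46170]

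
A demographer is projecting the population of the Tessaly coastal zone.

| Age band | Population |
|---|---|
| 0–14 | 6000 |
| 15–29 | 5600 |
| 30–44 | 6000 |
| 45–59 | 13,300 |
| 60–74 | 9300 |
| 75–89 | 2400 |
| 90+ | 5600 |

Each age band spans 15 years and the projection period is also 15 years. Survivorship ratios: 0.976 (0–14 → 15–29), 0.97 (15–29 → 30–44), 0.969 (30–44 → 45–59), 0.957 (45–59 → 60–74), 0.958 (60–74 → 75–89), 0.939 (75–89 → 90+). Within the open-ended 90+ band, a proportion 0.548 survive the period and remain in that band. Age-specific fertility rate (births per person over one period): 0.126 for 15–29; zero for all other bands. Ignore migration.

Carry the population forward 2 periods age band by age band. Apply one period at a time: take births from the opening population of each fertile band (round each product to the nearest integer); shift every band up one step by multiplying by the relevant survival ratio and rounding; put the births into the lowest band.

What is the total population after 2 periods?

41411

After projecting period 1:
Births: 5600 × 0.126 = 706
15–29: 6000 × 0.976 = 5856
30–44: 5600 × 0.97 = 5432
45–59: 6000 × 0.969 = 5814
60–74: 13300 × 0.957 = 12728
75–89: 9300 × 0.958 = 8909
90+: 2400 × 0.939 + 5600 × 0.548 = 2254 + 3069 = 5323
→ [706, 5856, 5432, 5814, 12728, 8909, 5323]
After projecting period 2:
Births: 5856 × 0.126 = 738
15–29: 706 × 0.976 = 689
30–44: 5856 × 0.97 = 5680
45–59: 5432 × 0.969 = 5264
60–74: 5814 × 0.957 = 5564
75–89: 12728 × 0.958 = 12193
90+: 8909 × 0.939 + 5323 × 0.548 = 8366 + 2917 = 11283
→ [738, 689, 5680, 5264, 5564, 12193, 11283]
Total after period 2: 738 + 689 + 5680 + 5264 + 5564 + 12193 + 11283 = 41411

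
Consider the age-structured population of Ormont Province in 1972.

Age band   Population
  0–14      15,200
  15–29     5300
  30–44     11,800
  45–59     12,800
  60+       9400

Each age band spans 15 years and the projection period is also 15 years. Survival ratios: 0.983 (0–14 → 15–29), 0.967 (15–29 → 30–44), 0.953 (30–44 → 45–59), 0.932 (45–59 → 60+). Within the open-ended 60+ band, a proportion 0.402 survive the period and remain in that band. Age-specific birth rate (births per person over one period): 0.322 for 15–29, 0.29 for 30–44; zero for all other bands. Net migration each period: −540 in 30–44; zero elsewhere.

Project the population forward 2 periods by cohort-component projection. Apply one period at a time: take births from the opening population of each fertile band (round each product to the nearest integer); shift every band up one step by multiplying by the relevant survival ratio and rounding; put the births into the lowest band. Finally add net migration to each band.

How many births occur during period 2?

Period 1:
Births: 5300 × 0.322 = 1707 ; 11800 × 0.29 = 3422 → 5129
15–29: 15200 × 0.983 = 14942
30–44: 5300 × 0.967 = 5125
45–59: 11800 × 0.953 = 11245
60+: 12800 × 0.932 + 9400 × 0.402 = 11930 + 3779 = 15709
Net migration: 30–44 − 540 → 4585
Giving 5129 / 14942 / 4585 / 11245 / 15709.
Period 2:
Births: 14942 × 0.322 = 4811 ; 4585 × 0.29 = 1330 → 6141
15–29: 5129 × 0.983 = 5042
30–44: 14942 × 0.967 = 14449
45–59: 4585 × 0.953 = 4370
60+: 11245 × 0.932 + 15709 × 0.402 = 10480 + 6315 = 16795
Net migration: 30–44 − 540 → 13909
Giving 6141 / 5042 / 13909 / 4370 / 16795.

6141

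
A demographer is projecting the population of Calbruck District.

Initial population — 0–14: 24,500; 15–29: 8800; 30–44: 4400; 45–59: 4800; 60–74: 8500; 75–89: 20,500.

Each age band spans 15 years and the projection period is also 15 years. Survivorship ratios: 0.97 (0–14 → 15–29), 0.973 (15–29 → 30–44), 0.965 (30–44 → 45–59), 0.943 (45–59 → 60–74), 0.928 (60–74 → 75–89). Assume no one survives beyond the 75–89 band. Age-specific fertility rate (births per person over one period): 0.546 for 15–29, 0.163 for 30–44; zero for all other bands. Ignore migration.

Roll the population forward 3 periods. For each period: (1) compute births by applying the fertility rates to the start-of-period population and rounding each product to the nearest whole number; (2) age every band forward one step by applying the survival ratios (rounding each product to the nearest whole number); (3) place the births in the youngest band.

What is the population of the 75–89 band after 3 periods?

(Groups numbered youngest = 1 to oldest = 6.)
Period 1.
Births: 8800 * 0.546 = 4805  |  4400 * 0.163 = 717 → total 5522
Group 2: 24500 * 0.97 = 23765
Group 3: 8800 * 0.973 = 8562
Group 4: 4400 * 0.965 = 4246
Group 5: 4800 * 0.943 = 4526
Group 6: 8500 * 0.928 = 7888
Giving 5522 / 23765 / 8562 / 4246 / 4526 / 7888.
Period 2.
Births: 23765 * 0.546 = 12976  |  8562 * 0.163 = 1396 → total 14372
Group 2: 5522 * 0.97 = 5356
Group 3: 23765 * 0.973 = 23123
Group 4: 8562 * 0.965 = 8262
Group 5: 4246 * 0.943 = 4004
Group 6: 4526 * 0.928 = 4200
Giving 14372 / 5356 / 23123 / 8262 / 4004 / 4200.
Period 3.
Births: 5356 * 0.546 = 2924  |  23123 * 0.163 = 3769 → total 6693
Group 2: 14372 * 0.97 = 13941
Group 3: 5356 * 0.973 = 5211
Group 4: 23123 * 0.965 = 22314
Group 5: 8262 * 0.943 = 7791
Group 6: 4004 * 0.928 = 3716
Giving 6693 / 13941 / 5211 / 22314 / 7791 / 3716.

3716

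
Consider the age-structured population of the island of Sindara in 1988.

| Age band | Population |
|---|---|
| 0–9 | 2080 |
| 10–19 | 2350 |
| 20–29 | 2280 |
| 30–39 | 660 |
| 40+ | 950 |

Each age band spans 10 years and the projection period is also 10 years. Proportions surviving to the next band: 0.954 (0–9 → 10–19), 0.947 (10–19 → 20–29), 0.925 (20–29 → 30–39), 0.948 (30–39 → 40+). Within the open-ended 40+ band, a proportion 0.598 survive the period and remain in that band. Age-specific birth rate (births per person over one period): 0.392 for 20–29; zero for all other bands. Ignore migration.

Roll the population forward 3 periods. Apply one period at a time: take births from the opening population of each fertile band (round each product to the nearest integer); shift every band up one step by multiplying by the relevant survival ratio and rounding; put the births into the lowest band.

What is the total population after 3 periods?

7688

Let group 1 be 0–9 through group 5 = 40+.
— Period 1 —
Births: 2280 × 0.392 = 894
Group 2: 2080 × 0.954 = 1984
Group 3: 2350 × 0.947 = 2225
Group 4: 2280 × 0.925 = 2109
Group 5: 660 × 0.948 + 950 × 0.598 = 626 + 568 = 1194
→ [894, 1984, 2225, 2109, 1194]
— Period 2 —
Births: 2225 × 0.392 = 872
Group 2: 894 × 0.954 = 853
Group 3: 1984 × 0.947 = 1879
Group 4: 2225 × 0.925 = 2058
Group 5: 2109 × 0.948 + 1194 × 0.598 = 1999 + 714 = 2713
→ [872, 853, 1879, 2058, 2713]
— Period 3 —
Births: 1879 × 0.392 = 737
Group 2: 872 × 0.954 = 832
Group 3: 853 × 0.947 = 808
Group 4: 1879 × 0.925 = 1738
Group 5: 2058 × 0.948 + 2713 × 0.598 = 1951 + 1622 = 3573
→ [737, 832, 808, 1738, 3573]
Total after period 3: 737 + 832 + 808 + 1738 + 3573 = 7688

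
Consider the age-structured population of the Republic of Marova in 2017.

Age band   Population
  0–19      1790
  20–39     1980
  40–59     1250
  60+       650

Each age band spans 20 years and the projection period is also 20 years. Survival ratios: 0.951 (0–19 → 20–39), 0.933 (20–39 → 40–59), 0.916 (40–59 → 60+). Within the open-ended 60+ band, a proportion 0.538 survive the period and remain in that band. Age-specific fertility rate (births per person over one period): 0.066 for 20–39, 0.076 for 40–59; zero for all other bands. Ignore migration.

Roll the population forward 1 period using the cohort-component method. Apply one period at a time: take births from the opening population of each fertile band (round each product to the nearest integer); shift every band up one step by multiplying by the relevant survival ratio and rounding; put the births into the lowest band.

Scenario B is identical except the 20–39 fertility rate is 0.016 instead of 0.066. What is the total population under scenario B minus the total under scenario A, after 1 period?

Call the groups 1 to 4, youngest first.
Period 1:
Births: 1980 × 0.066 = 131 ; 1250 × 0.076 = 95 ⇒ total 226
Group 2: 1790 × 0.951 = 1702
Group 3: 1980 × 0.933 = 1847
Group 4: 1250 × 0.916 + 650 × 0.538 = 1145 + 350 = 1495
End of period: [226, 1702, 1847, 1495]
Scenario A total after 1 period: 5270
Scenario B projection —
Period 1:
Births: 1980 × 0.016 = 32 ; 1250 × 0.076 = 95 ⇒ total 127
Group 2: 1790 × 0.951 = 1702
Group 3: 1980 × 0.933 = 1847
Group 4: 1250 × 0.916 + 650 × 0.538 = 1145 + 350 = 1495
End of period: [127, 1702, 1847, 1495]
Scenario B total after 1 period: 5171
Difference B − A = 5171 − 5270 = -99

-99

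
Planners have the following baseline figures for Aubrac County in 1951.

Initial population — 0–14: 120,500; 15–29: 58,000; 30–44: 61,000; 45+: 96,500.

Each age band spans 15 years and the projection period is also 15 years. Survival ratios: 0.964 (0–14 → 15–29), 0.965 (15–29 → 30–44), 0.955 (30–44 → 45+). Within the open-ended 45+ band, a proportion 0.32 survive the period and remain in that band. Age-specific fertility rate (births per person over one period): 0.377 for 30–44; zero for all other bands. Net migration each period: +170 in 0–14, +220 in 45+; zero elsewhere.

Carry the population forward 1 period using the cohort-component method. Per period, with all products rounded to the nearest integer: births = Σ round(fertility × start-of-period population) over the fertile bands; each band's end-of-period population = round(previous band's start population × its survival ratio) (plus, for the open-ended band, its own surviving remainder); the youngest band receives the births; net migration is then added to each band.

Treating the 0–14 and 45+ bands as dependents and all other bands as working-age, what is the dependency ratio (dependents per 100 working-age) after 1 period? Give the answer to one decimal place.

65.4

Call the groups 1 to 4, youngest first.
Period 1:
Births: 61000 * 0.377 = 22997
Group 2: 120500 * 0.964 = 116162
Group 3: 58000 * 0.965 = 55970
Group 4: 61000 * 0.955 + 96500 * 0.32 = 58255 + 30880 = 89135
Net migration: Group 1 + 170 → 23167; Group 4 + 220 → 89355
Giving 23167 / 116162 / 55970 / 89355.
Dependents (band 0–14 + band 45+) = 23167 + 89355 = 112522; working-age = 172132; ratio = 112522/172132 × 100 = 65.4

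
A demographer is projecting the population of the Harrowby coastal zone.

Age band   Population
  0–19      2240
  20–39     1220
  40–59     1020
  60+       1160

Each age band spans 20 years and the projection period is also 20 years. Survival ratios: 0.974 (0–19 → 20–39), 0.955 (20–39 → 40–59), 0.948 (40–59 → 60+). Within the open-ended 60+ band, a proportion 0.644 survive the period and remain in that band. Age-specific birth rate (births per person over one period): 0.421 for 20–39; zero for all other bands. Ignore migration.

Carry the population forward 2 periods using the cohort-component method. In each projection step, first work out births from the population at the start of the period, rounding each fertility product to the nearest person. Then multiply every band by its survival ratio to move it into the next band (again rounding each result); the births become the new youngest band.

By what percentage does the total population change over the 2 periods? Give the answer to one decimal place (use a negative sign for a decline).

Call the groups 1 to 4, youngest first.
Period 1.
Births: 1220 × 0.421 = 514
Group 2: 2240 × 0.974 = 2182
Group 3: 1220 × 0.955 = 1165
Group 4: 1020 × 0.948 + 1160 × 0.644 = 967 + 747 = 1714
→ [514, 2182, 1165, 1714]
Period 2.
Births: 2182 × 0.421 = 919
Group 2: 514 × 0.974 = 501
Group 3: 2182 × 0.955 = 2084
Group 4: 1165 × 0.948 + 1714 × 0.644 = 1104 + 1104 = 2208
→ [919, 501, 2084, 2208]
Total: 5640 → 5712; change = 72; percentage change = 1.3%

1.3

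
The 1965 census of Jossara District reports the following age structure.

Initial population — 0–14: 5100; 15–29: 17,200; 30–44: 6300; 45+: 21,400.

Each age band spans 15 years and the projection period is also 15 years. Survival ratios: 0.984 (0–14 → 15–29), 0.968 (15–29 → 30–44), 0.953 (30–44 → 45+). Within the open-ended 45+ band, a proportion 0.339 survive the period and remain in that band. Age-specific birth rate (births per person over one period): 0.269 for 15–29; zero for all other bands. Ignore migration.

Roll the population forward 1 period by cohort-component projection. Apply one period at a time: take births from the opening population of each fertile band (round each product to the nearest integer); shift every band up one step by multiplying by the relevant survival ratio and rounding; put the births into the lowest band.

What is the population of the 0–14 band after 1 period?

(Groups numbered youngest = 1 to oldest = 4.)
[period 1]
Births: 17200 × 0.269 = 4627
Group 2: 5100 × 0.984 = 5018
Group 3: 17200 × 0.968 = 16650
Group 4: 6300 × 0.953 + 21400 × 0.339 = 6004 + 7255 = 13259
→ [4627, 5018, 16650, 13259]

4627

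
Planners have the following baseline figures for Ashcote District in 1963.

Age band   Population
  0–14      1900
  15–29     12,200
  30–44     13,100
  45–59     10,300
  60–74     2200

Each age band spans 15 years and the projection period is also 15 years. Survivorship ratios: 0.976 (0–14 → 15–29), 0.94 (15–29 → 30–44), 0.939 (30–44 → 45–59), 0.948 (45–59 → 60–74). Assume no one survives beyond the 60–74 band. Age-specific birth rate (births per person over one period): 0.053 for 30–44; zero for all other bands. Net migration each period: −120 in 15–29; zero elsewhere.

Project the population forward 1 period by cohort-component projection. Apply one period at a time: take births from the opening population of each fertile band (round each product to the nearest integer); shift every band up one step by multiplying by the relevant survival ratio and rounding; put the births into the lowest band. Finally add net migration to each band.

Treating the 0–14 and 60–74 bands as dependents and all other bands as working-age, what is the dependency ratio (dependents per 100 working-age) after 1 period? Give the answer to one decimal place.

Call the groups 1 to 5, youngest first.
[period 1]
Births: 13100 × 0.053 = 694
Group 2: 1900 × 0.976 = 1854
Group 3: 12200 × 0.94 = 11468
Group 4: 13100 × 0.939 = 12301
Group 5: 10300 × 0.948 = 9764
Net migration: Group 2 − 120 → 1734
End of period: [694, 1734, 11468, 12301, 9764]
Dependents (band 0–14 + band 60–74) = 694 + 9764 = 10458; working-age = 25503; ratio = 10458/25503 × 100 = 41.0

41.0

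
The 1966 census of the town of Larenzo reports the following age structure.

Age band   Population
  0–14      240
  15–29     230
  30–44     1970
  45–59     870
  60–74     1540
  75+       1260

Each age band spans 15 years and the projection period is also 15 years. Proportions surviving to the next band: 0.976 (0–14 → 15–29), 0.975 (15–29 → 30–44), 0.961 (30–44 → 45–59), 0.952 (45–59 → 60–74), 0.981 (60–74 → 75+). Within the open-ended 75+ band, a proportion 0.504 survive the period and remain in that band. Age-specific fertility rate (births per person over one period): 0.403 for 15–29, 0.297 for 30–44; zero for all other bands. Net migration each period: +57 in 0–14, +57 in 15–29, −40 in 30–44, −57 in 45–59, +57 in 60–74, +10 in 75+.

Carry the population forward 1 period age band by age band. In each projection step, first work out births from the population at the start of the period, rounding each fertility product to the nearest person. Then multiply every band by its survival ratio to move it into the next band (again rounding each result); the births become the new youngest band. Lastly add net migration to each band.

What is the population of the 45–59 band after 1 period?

1836

Period 1.
Births: 230 × 0.403 = 93, 1970 × 0.297 = 585 ⇒ total 678
15–29: 240 × 0.976 = 234
30–44: 230 × 0.975 = 224
45–59: 1970 × 0.961 = 1893
60–74: 870 × 0.952 = 828
75+: 1540 × 0.981 + 1260 × 0.504 = 1511 + 635 = 2146
Net migration: 0–14 + 57 → 735; 15–29 + 57 → 291; 30–44 − 40 → 184; 45–59 − 57 → 1836; 60–74 + 57 → 885; 75+ + 10 → 2156
Giving 735 / 291 / 184 / 1836 / 885 / 2156.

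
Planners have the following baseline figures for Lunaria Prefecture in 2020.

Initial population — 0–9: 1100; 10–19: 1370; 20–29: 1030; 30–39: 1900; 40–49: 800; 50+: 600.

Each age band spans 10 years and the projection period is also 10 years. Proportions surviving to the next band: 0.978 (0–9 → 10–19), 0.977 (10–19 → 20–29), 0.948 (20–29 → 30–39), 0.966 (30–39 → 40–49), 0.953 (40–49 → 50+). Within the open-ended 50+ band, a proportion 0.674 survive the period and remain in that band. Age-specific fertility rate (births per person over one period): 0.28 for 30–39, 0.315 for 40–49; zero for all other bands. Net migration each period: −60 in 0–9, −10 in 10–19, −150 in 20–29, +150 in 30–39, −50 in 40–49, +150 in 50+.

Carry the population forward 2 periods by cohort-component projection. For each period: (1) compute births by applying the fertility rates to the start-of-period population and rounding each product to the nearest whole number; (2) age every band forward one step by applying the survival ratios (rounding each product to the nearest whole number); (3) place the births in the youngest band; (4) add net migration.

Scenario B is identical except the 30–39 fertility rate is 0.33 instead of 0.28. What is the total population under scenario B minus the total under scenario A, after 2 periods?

150

Period 1.
Births: 1900 × 0.28 = 532  |  800 × 0.315 = 252 ⇒ total 784
10–19: 1100 × 0.978 = 1076
20–29: 1370 × 0.977 = 1338
30–39: 1030 × 0.948 = 976
40–49: 1900 × 0.966 = 1835
50+: 800 × 0.953 + 600 × 0.674 = 762 + 404 = 1166
Net migration: 0–9 − 60 → 724; 10–19 − 10 → 1066; 20–29 − 150 → 1188; 30–39 + 150 → 1126; 40–49 − 50 → 1785; 50+ + 150 → 1316
→ [724, 1066, 1188, 1126, 1785, 1316]
Period 2.
Births: 1126 × 0.28 = 315  |  1785 × 0.315 = 562 ⇒ total 877
10–19: 724 × 0.978 = 708
20–29: 1066 × 0.977 = 1041
30–39: 1188 × 0.948 = 1126
40–49: 1126 × 0.966 = 1088
50+: 1785 × 0.953 + 1316 × 0.674 = 1701 + 887 = 2588
Net migration: 0–9 − 60 → 817; 10–19 − 10 → 698; 20–29 − 150 → 891; 30–39 + 150 → 1276; 40–49 − 50 → 1038; 50+ + 150 → 2738
→ [817, 698, 891, 1276, 1038, 2738]
Scenario A total after 2 periods: 7458
Scenario B projection —
Period 1.
Births: 1900 × 0.33 = 627  |  800 × 0.315 = 252 ⇒ total 879
10–19: 1100 × 0.978 = 1076
20–29: 1370 × 0.977 = 1338
30–39: 1030 × 0.948 = 976
40–49: 1900 × 0.966 = 1835
50+: 800 × 0.953 + 600 × 0.674 = 762 + 404 = 1166
Net migration: 0–9 − 60 → 819; 10–19 − 10 → 1066; 20–29 − 150 → 1188; 30–39 + 150 → 1126; 40–49 − 50 → 1785; 50+ + 150 → 1316
→ [819, 1066, 1188, 1126, 1785, 1316]
Period 2.
Births: 1126 × 0.33 = 372  |  1785 × 0.315 = 562 ⇒ total 934
10–19: 819 × 0.978 = 801
20–29: 1066 × 0.977 = 1041
30–39: 1188 × 0.948 = 1126
40–49: 1126 × 0.966 = 1088
50+: 1785 × 0.953 + 1316 × 0.674 = 1701 + 887 = 2588
Net migration: 0–9 − 60 → 874; 10–19 − 10 → 791; 20–29 − 150 → 891; 30–39 + 150 → 1276; 40–49 − 50 → 1038; 50+ + 150 → 2738
→ [874, 791, 891, 1276, 1038, 2738]
Scenario B total after 2 periods: 7608
Difference B − A = 7608 − 7458 = 150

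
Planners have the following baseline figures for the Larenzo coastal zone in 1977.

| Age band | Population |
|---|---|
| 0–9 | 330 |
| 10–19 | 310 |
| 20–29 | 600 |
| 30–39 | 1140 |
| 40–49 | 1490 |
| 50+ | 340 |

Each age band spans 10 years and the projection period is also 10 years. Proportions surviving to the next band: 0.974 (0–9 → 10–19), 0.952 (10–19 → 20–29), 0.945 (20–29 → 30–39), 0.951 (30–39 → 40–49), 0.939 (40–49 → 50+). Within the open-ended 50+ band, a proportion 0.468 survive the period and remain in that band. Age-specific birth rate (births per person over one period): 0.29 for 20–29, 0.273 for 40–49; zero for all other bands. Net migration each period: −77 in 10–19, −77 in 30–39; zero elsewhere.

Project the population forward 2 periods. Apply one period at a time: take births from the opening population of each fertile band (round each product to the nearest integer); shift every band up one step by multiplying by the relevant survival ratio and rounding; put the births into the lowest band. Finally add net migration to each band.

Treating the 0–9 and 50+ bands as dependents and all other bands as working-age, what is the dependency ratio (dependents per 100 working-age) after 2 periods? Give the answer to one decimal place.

153.3

Call the bands 1 to 6, youngest first.
[period 1]
Births: 600 × 0.29 = 174, 1490 × 0.273 = 407 → 581
Band 2: 330 × 0.974 = 321
Band 3: 310 × 0.952 = 295
Band 4: 600 × 0.945 = 567
Band 5: 1140 × 0.951 = 1084
Band 6: 1490 × 0.939 + 340 × 0.468 = 1399 + 159 = 1558
Net migration: Band 2 − 77 → 244; Band 4 − 77 → 490
→ [581, 244, 295, 490, 1084, 1558]
[period 2]
Births: 295 × 0.29 = 86, 1084 × 0.273 = 296 → 382
Band 2: 581 × 0.974 = 566
Band 3: 244 × 0.952 = 232
Band 4: 295 × 0.945 = 279
Band 5: 490 × 0.951 = 466
Band 6: 1084 × 0.939 + 1558 × 0.468 = 1018 + 729 = 1747
Net migration: Band 2 − 77 → 489; Band 4 − 77 → 202
→ [382, 489, 232, 202, 466, 1747]
Dependents (band 0–9 + band 50+) = 382 + 1747 = 2129; working-age = 1389; ratio = 2129/1389 × 100 = 153.3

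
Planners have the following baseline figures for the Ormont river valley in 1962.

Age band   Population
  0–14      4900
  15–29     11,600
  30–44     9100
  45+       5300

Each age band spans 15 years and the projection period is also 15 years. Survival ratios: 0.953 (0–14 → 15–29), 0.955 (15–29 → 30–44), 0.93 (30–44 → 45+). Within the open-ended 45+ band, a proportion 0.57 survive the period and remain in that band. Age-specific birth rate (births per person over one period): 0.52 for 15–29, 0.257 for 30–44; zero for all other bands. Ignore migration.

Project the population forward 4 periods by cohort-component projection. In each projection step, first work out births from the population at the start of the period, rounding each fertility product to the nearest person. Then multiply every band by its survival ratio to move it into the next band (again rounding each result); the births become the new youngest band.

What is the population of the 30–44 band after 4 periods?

4801

(Groups numbered youngest = 1 to oldest = 4.)
Period 1:
Births: 11600 * 0.52 = 6032  |  9100 * 0.257 = 2339 → total 8371
Group 2: 4900 * 0.953 = 4670
Group 3: 11600 * 0.955 = 11078
Group 4: 9100 * 0.93 + 5300 * 0.57 = 8463 + 3021 = 11484
Giving 8371 / 4670 / 11078 / 11484.
Period 2:
Births: 4670 * 0.52 = 2428  |  11078 * 0.257 = 2847 → total 5275
Group 2: 8371 * 0.953 = 7978
Group 3: 4670 * 0.955 = 4460
Group 4: 11078 * 0.93 + 11484 * 0.57 = 10303 + 6546 = 16849
Giving 5275 / 7978 / 4460 / 16849.
Period 3:
Births: 7978 * 0.52 = 4149  |  4460 * 0.257 = 1146 → total 5295
Group 2: 5275 * 0.953 = 5027
Group 3: 7978 * 0.955 = 7619
Group 4: 4460 * 0.93 + 16849 * 0.57 = 4148 + 9604 = 13752
Giving 5295 / 5027 / 7619 / 13752.
Period 4:
Births: 5027 * 0.52 = 2614  |  7619 * 0.257 = 1958 → total 4572
Group 2: 5295 * 0.953 = 5046
Group 3: 5027 * 0.955 = 4801
Group 4: 7619 * 0.93 + 13752 * 0.57 = 7086 + 7839 = 14925
Giving 4572 / 5046 / 4801 / 14925.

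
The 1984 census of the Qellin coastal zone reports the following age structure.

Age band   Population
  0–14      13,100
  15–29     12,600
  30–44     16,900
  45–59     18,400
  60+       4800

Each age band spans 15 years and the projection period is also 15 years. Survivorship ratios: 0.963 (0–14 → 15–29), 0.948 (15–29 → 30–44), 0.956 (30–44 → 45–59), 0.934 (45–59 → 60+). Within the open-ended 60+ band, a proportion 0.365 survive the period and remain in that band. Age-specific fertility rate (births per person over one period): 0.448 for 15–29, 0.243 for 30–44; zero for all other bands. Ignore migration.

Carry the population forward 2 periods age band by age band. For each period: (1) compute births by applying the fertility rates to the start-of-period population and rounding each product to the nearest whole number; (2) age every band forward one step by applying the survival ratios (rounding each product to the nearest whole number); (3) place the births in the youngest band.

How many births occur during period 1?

— Period 1 —
Births: 12600 * 0.448 = 5645  |  16900 * 0.243 = 4107 → 9752
15–29: 13100 * 0.963 = 12615
30–44: 12600 * 0.948 = 11945
45–59: 16900 * 0.956 = 16156
60+: 18400 * 0.934 + 4800 * 0.365 = 17186 + 1752 = 18938
End of period: [9752, 12615, 11945, 16156, 18938]

9752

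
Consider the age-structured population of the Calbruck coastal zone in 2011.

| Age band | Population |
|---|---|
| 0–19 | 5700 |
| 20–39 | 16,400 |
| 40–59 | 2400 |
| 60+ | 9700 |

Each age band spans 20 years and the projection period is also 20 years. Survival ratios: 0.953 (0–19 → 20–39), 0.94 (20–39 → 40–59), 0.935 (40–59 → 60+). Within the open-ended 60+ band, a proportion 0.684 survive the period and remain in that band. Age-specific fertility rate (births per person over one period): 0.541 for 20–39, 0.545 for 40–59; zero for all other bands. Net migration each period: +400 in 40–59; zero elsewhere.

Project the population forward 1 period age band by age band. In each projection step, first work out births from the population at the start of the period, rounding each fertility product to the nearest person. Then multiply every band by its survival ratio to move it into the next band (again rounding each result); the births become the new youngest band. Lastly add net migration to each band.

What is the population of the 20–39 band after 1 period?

5432

(Bands numbered youngest = 1 to oldest = 4.)
After projecting period 1:
Births: 16400 × 0.541 = 8872 ; 2400 × 0.545 = 1308 ⇒ total 10180
Band 2: 5700 × 0.953 = 5432
Band 3: 16400 × 0.94 = 15416
Band 4: 2400 × 0.935 + 9700 × 0.684 = 2244 + 6635 = 8879
Net migration: Band 3 + 400 → 15816
→ [10180, 5432, 15816, 8879]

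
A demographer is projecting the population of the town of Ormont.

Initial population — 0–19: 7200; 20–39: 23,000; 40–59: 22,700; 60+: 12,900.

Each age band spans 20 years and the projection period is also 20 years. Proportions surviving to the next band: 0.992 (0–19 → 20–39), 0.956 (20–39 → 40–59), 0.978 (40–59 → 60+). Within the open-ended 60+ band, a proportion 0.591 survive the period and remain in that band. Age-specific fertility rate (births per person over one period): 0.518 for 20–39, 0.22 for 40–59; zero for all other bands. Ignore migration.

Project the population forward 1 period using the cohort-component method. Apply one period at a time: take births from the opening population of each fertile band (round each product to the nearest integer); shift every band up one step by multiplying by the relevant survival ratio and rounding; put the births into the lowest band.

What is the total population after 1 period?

75863

Period 1:
Births: 23000 × 0.518 = 11914 ; 22700 × 0.22 = 4994 ⇒ total 16908
20–39: 7200 × 0.992 = 7142
40–59: 23000 × 0.956 = 21988
60+: 22700 × 0.978 + 12900 × 0.591 = 22201 + 7624 = 29825
→ [16908, 7142, 21988, 29825]
Total after period 1: 16908 + 7142 + 21988 + 29825 = 75863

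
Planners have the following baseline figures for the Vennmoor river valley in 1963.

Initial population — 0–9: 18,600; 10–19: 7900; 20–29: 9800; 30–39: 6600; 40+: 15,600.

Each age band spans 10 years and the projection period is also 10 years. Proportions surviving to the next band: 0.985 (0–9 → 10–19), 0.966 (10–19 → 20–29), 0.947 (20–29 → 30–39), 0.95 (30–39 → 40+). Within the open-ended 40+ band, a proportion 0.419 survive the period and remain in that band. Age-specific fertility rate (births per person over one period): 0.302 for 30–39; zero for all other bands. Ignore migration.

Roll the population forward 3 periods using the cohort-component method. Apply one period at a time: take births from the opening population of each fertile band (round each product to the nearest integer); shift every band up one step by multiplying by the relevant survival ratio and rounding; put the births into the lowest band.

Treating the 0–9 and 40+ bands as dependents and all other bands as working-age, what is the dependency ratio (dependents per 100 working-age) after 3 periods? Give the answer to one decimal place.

70.0

(Bands numbered youngest = 1 to oldest = 5.)
Period 1.
Births: 6600 × 0.302 = 1993
Band 2: 18600 × 0.985 = 18321
Band 3: 7900 × 0.966 = 7631
Band 4: 9800 × 0.947 = 9281
Band 5: 6600 × 0.95 + 15600 × 0.419 = 6270 + 6536 = 12806
End of period: [1993, 18321, 7631, 9281, 12806]
Period 2.
Births: 9281 × 0.302 = 2803
Band 2: 1993 × 0.985 = 1963
Band 3: 18321 × 0.966 = 17698
Band 4: 7631 × 0.947 = 7227
Band 5: 9281 × 0.95 + 12806 × 0.419 = 8817 + 5366 = 14183
End of period: [2803, 1963, 17698, 7227, 14183]
Period 3.
Births: 7227 × 0.302 = 2183
Band 2: 2803 × 0.985 = 2761
Band 3: 1963 × 0.966 = 1896
Band 4: 17698 × 0.947 = 16760
Band 5: 7227 × 0.95 + 14183 × 0.419 = 6866 + 5943 = 12809
End of period: [2183, 2761, 1896, 16760, 12809]
Dependents (band 0–9 + band 40+) = 2183 + 12809 = 14992; working-age = 21417; ratio = 14992/21417 × 100 = 70.0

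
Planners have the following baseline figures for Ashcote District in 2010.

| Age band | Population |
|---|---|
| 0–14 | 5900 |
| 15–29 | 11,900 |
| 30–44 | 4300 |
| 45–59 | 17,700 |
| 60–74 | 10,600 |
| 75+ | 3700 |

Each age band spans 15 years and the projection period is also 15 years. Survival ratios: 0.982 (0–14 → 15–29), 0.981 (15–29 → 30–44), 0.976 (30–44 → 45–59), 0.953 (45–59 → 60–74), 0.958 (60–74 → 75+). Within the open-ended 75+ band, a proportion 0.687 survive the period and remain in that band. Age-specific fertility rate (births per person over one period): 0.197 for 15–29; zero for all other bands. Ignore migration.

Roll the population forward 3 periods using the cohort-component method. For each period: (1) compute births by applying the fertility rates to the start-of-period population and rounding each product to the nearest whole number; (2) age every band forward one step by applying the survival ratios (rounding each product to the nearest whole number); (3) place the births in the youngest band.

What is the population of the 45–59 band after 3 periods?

5548

[period 1]
Births: 11900 × 0.197 = 2344
15–29: 5900 × 0.982 = 5794
30–44: 11900 × 0.981 = 11674
45–59: 4300 × 0.976 = 4197
60–74: 17700 × 0.953 = 16868
75+: 10600 × 0.958 + 3700 × 0.687 = 10155 + 2542 = 12697
End of period: [2344, 5794, 11674, 4197, 16868, 12697]
[period 2]
Births: 5794 × 0.197 = 1141
15–29: 2344 × 0.982 = 2302
30–44: 5794 × 0.981 = 5684
45–59: 11674 × 0.976 = 11394
60–74: 4197 × 0.953 = 4000
75+: 16868 × 0.958 + 12697 × 0.687 = 16160 + 8723 = 24883
End of period: [1141, 2302, 5684, 11394, 4000, 24883]
[period 3]
Births: 2302 × 0.197 = 453
15–29: 1141 × 0.982 = 1120
30–44: 2302 × 0.981 = 2258
45–59: 5684 × 0.976 = 5548
60–74: 11394 × 0.953 = 10858
75+: 4000 × 0.958 + 24883 × 0.687 = 3832 + 17095 = 20927
End of period: [453, 1120, 2258, 5548, 10858, 20927]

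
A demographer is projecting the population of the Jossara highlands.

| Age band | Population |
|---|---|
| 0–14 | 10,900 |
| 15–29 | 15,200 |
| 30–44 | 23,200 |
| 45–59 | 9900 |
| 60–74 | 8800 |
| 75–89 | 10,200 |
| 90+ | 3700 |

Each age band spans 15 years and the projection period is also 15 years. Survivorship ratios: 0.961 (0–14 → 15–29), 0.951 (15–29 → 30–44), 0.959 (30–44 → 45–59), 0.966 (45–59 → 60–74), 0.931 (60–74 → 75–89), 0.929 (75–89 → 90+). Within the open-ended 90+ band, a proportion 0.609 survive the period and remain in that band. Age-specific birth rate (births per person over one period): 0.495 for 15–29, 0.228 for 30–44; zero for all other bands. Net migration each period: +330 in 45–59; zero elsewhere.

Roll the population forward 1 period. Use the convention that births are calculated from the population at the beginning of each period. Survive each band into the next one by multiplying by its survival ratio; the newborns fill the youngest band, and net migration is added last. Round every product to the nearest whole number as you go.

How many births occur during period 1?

12814

[period 1]
Births: 15200 × 0.495 = 7524 ; 23200 × 0.228 = 5290 → 12814
15–29: 10900 × 0.961 = 10475
30–44: 15200 × 0.951 = 14455
45–59: 23200 × 0.959 = 22249
60–74: 9900 × 0.966 = 9563
75–89: 8800 × 0.931 = 8193
90+: 10200 × 0.929 + 3700 × 0.609 = 9476 + 2253 = 11729
Net migration: 45–59 + 330 → 22579
Giving 12814 / 10475 / 14455 / 22579 / 9563 / 8193 / 11729.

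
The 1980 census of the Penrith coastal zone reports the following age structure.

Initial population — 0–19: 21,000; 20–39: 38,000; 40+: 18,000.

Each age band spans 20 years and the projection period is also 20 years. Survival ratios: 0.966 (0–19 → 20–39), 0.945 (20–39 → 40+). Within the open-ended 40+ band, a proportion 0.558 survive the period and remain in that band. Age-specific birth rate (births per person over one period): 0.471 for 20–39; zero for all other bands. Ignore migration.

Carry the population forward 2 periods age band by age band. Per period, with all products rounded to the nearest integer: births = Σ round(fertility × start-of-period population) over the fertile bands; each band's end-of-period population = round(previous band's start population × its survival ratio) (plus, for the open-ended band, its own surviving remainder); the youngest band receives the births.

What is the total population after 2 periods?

71656

Call the groups 1 to 3, youngest first.
Period 1:
Births: 38000 × 0.471 = 17898
Group 2: 21000 × 0.966 = 20286
Group 3: 38000 × 0.945 + 18000 × 0.558 = 35910 + 10044 = 45954
End of period: [17898, 20286, 45954]
Period 2:
Births: 20286 × 0.471 = 9555
Group 2: 17898 × 0.966 = 17289
Group 3: 20286 × 0.945 + 45954 × 0.558 = 19170 + 25642 = 44812
End of period: [9555, 17289, 44812]
Total after period 2: 9555 + 17289 + 44812 = 71656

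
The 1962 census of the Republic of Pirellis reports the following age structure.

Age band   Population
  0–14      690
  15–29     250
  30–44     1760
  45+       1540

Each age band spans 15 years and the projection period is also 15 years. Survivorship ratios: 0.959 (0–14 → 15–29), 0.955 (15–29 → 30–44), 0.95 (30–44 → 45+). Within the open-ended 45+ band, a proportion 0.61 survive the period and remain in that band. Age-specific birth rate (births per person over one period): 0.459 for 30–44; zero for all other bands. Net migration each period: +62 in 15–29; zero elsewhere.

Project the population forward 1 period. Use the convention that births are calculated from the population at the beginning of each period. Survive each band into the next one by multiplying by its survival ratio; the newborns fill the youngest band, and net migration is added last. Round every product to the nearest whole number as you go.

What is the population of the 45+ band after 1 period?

(Groups numbered youngest = 1 to oldest = 4.)
After projecting period 1:
Births: 1760 × 0.459 = 808
Group 2: 690 × 0.959 = 662
Group 3: 250 × 0.955 = 239
Group 4: 1760 × 0.95 + 1540 × 0.61 = 1672 + 939 = 2611
Net migration: Group 2 + 62 → 724
Population now: 0–14=808, 15–29=724, 30–44=239, 45+=2611

2611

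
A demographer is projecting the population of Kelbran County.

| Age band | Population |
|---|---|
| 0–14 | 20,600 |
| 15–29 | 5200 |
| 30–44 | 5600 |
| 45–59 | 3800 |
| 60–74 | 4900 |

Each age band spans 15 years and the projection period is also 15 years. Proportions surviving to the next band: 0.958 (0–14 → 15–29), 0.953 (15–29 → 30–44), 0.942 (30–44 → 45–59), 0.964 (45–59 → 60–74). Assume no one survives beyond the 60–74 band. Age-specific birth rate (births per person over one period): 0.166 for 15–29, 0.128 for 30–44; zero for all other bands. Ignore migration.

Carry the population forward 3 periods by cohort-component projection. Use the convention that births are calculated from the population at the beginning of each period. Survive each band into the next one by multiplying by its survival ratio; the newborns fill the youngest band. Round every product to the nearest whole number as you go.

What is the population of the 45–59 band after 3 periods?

Numbering the bands 1..5 from youngest to oldest:
Period 1.
Births: 5200 * 0.166 = 863  |  5600 * 0.128 = 717 ⇒ total 1580
Band 2: 20600 * 0.958 = 19735
Band 3: 5200 * 0.953 = 4956
Band 4: 5600 * 0.942 = 5275
Band 5: 3800 * 0.964 = 3663
→ [1580, 19735, 4956, 5275, 3663]
Period 2.
Births: 19735 * 0.166 = 3276  |  4956 * 0.128 = 634 ⇒ total 3910
Band 2: 1580 * 0.958 = 1514
Band 3: 19735 * 0.953 = 18807
Band 4: 4956 * 0.942 = 4669
Band 5: 5275 * 0.964 = 5085
→ [3910, 1514, 18807, 4669, 5085]
Period 3.
Births: 1514 * 0.166 = 251  |  18807 * 0.128 = 2407 ⇒ total 2658
Band 2: 3910 * 0.958 = 3746
Band 3: 1514 * 0.953 = 1443
Band 4: 18807 * 0.942 = 17716
Band 5: 4669 * 0.964 = 4501
→ [2658, 3746, 1443, 17716, 4501]

17716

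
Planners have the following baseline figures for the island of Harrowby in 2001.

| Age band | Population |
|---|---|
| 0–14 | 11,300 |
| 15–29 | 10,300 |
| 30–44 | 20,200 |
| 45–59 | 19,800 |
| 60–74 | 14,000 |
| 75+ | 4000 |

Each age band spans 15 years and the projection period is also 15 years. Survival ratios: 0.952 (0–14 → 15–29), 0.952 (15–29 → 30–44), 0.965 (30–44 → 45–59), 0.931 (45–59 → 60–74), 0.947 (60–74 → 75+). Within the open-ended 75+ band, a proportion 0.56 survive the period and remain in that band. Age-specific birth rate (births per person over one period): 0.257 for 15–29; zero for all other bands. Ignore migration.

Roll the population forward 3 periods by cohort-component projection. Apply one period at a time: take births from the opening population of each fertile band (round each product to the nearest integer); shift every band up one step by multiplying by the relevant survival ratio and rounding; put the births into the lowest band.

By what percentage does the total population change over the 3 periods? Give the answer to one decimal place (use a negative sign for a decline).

-29.4

Numbering the bands 1..6 from youngest to oldest:
[period 1]
Births: 10300 × 0.257 = 2647
Band 2: 11300 × 0.952 = 10758
Band 3: 10300 × 0.952 = 9806
Band 4: 20200 × 0.965 = 19493
Band 5: 19800 × 0.931 = 18434
Band 6: 14000 × 0.947 + 4000 × 0.56 = 13258 + 2240 = 15498
Population now: 0–14=2647, 15–29=10758, 30–44=9806, 45–59=19493, 60–74=18434, 75+=15498
[period 2]
Births: 10758 × 0.257 = 2765
Band 2: 2647 × 0.952 = 2520
Band 3: 10758 × 0.952 = 10242
Band 4: 9806 × 0.965 = 9463
Band 5: 19493 × 0.931 = 18148
Band 6: 18434 × 0.947 + 15498 × 0.56 = 17457 + 8679 = 26136
Population now: 0–14=2765, 15–29=2520, 30–44=10242, 45–59=9463, 60–74=18148, 75+=26136
[period 3]
Births: 2520 × 0.257 = 648
Band 2: 2765 × 0.952 = 2632
Band 3: 2520 × 0.952 = 2399
Band 4: 10242 × 0.965 = 9884
Band 5: 9463 × 0.931 = 8810
Band 6: 18148 × 0.947 + 26136 × 0.56 = 17186 + 14636 = 31822
Population now: 0–14=648, 15–29=2632, 30–44=2399, 45–59=9884, 60–74=8810, 75+=31822
Total: 79600 → 56195; change = -23405; percentage change = -29.4%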